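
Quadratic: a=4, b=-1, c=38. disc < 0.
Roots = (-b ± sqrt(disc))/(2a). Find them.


disc = (-1)^2 - 4*4*38 = 1 - 608 = -607
sqrt(|disc|) = sqrt(607) = 24.6374
Real part = 1/(2*4) = 0.1250
Imag part = 24.6374/(2*4) = 3.0797

0.1250 ± 3.0797i


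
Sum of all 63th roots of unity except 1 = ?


With w = e^(2*pi*i/63), all 63 of the 63th roots of unity w^0 = 1, w, ..., w^(62) sum to 0: 1 + w + ... + w^(62) = (1 - w^63)/(1 - w) = 0 since w^63 = 1, w ≠ 1.
Removing the root 1: w + w^2 + ... + w^(62) = 0 - 1 = -1

Sum = -1


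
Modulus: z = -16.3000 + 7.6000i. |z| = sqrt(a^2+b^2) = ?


|z| = sqrt((-16.3)^2 + 7.6^2) = sqrt(265.69 + 57.76) = sqrt(323.45) = 17.9847

|z| = 17.9847


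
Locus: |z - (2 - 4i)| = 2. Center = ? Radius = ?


|z - z0| = r is a circle with center z0 and radius r.
Center = (2, -4), radius = 2

Circle with center (2, -4) and radius 2


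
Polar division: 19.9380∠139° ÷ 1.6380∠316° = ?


r = 19.9380 / 1.6380 = 12.1722
theta = 139° - 316° = -177° = 183° (mod 360)

12.1722 cis(183°)


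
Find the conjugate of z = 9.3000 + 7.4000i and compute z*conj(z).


z_bar = 9.3000 - 7.4000i
z*z_bar = 9.3^2 + 7.4^2 = 86.49 + 54.76 = 141.25

z_bar = 9.3000 - 7.4000i, z*z_bar = 141.25


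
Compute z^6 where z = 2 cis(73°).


r^6 = 2^6 = 64
n*theta = 6*73° = 438° = 78° (mod 360)
a = 64*cos(78°) = 13.3063
b = 64*sin(78°) = 62.6014

64 cis(78°) = 13.3063 + 62.6014i


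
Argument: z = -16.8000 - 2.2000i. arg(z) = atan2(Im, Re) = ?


Re = -16.8, Im = -2.2
arg = atan2(-2.2, -16.8) = -172.5394 degrees

arg(z) = -172.5394 degrees


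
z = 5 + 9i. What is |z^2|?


|z| = sqrt(25+81) = sqrt(106) = 10.2956
|z^2| = |z|^2 = (sqrt(106))^2 = 106

|z^2| = 106


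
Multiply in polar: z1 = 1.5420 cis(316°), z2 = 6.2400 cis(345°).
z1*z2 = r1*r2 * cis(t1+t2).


r = 1.5420 * 6.2400 = 9.6221
theta = 316° + 345° = 661° = 301° (mod 360)

9.6221 cis(301°)


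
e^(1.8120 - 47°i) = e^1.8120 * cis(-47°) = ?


e^1.8120 = 6.1227
cos(-47°) = 0.682
sin(-47°) = -0.73135
Real = 6.1227*0.682 = 4.1757
Imag = 6.1227*(-0.73135) = -4.4778

4.1757 - 4.4778i


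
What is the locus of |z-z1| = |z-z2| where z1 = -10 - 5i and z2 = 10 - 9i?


Equal distances means the locus is the perpendicular bisector of z1 and z2.
Midpoint = ((-10+10)/2, (-5+(-9))/2) = (0, -7.0000)

Perpendicular bisector through (0, -7.0000)


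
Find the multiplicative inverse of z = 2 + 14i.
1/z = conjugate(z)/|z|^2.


|z|^2 = 4+196 = 200
1/z = (2 - 14i)/200

1/z = 0.0100 - 0.0700i


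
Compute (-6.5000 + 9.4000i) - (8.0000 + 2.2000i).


Real: -6.5 - 8 = -14.5
Imag: 9.4 - 2.2 = 7.2

-14.5000 + 7.2000i


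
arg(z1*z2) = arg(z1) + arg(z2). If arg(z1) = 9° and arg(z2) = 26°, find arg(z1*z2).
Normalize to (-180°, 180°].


arg(z1*z2) = 9° + 26° = 35°
Normalized to (-180°, 180°]: 35°

35°


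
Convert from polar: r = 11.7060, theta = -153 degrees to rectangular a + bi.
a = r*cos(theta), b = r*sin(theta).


a = 11.7060*cos(-153°) = 11.7060*(-0.891007) = -10.4301
b = 11.7060*sin(-153°) = 11.7060*(-0.45399) = -5.3144

-10.4301 - 5.3144i


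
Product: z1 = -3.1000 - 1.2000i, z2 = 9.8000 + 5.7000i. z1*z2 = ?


Real = -3.1*9.8 - (-1.2)*5.7 = -30.38 - (-6.84) = -23.54
Imag = -3.1*5.7 + 9.8*(-1.2) = -17.67 - (11.76) = -29.43

-23.5400 - 29.4300i


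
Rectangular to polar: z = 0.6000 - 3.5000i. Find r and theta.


r = sqrt(0.36+12.25) = sqrt(12.61) = 3.5511
theta = atan2(-3.5, 0.6) = -80.2724 degrees

r = 3.5511, theta = -80.2724 degrees


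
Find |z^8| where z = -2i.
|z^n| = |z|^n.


|z| = sqrt(0+4) = sqrt(4) = 2
|z^8| = |z|^8 = 2^8 = 256

|z^8| = 256


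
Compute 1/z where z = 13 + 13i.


|z|^2 = 169+169 = 338
1/z = (13 - 13i)/338

1/z = 0.0385 - 0.0385i


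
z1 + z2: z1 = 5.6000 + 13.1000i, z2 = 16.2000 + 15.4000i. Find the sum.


Real: 5.6 + 16.2 = 21.8
Imag: 13.1 + 15.4 = 28.5

21.8000 + 28.5000i


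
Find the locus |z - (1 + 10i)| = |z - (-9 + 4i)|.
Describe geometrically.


Equal distances means the locus is the perpendicular bisector of z1 and z2.
Midpoint = ((1+(-9))/2, (10+4)/2) = (-4.0000, 7.0000)

Perpendicular bisector through (-4.0000, 7.0000)


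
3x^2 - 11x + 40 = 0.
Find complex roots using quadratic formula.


disc = (-11)^2 - 4*3*40 = 121 - 480 = -359
sqrt(|disc|) = sqrt(359) = 18.9473
Real part = 11/(2*3) = 1.8333
Imag part = 18.9473/(2*3) = 3.1579

1.8333 ± 3.1579i


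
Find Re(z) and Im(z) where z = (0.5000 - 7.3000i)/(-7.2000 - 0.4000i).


Multiply by conjugate: (0.5000 - 7.3000i)(-7.2000 + 0.4000i) / ((-7.2)^2 + (-0.4)^2)
Numerator real = 0.5*(-7.2) - (7.3)*(-0.4) = -0.68
Numerator imag = -7.3*(-7.2) - 0.5*(-0.4) = 52.76
Denominator = 52
Re(z) = -0.68/52 = -0.0131
Im(z) = 52.76/52 = 1.0146

Re(z) = -0.0131, Im(z) = 1.0146


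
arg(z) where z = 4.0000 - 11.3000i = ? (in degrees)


Re = 4, Im = -11.3
arg = atan2(-11.3, 4) = -70.5069 degrees

arg(z) = -70.5069 degrees


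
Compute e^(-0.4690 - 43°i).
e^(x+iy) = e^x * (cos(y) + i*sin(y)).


e^-0.4690 = 0.6256
cos(-43°) = 0.7314
sin(-43°) = -0.682
Real = 0.6256*0.7314 = 0.4576
Imag = 0.6256*(-0.682) = -0.4267

0.4576 - 0.4267i


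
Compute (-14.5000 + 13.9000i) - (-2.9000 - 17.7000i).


Real: -14.5 + 2.9 = -11.6
Imag: 13.9 + 17.7 = 31.6

-11.6000 + 31.6000i


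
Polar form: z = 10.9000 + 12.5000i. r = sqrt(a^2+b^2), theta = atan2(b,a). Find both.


r = sqrt(118.81+156.25) = sqrt(275.06) = 16.5849
theta = atan2(12.5, 10.9) = 48.9116 degrees

r = 16.5849, theta = 48.9116 degrees


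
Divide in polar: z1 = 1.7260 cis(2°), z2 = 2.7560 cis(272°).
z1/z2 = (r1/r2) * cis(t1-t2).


r = 1.7260 / 2.7560 = 0.6263
theta = 2° - 272° = -270° = 90° (mod 360)

0.6263 cis(90°)


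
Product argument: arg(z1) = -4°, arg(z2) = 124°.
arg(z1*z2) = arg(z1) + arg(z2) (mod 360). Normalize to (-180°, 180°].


arg(z1*z2) = -4° + 124° = 120°
Normalized to (-180°, 180°]: 120°

120°


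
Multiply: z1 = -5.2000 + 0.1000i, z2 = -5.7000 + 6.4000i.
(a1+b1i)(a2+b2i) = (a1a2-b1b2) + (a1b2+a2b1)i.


Real = -5.2*(-5.7) - 0.1*6.4 = 29.64 - 0.64 = 29
Imag = -5.2*6.4 - (5.7)*0.1 = -33.28 - (0.57) = -33.85

29.0000 - 33.8500i


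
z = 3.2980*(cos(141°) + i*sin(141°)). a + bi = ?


a = 3.2980*cos(141°) = 3.2980*(-0.77715) = -2.5630
b = 3.2980*sin(141°) = 3.2980*0.62932 = 2.0755

-2.5630 + 2.0755i


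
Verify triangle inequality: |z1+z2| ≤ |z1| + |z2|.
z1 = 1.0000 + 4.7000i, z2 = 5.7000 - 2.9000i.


|z1| = sqrt(1^2 + 4.7^2) = sqrt(23.09) = 4.8052
|z2| = sqrt(5.7^2 + (-2.9)^2) = sqrt(40.9) = 6.3953
z1+z2 = 6.7000 + 1.8000i
|z1+z2| = sqrt(48.13) = 6.9376
|z1|+|z2| = 4.8052 + 6.3953 = 11.2005

|z1+z2| = 6.9376 ≤ |z1|+|z2| = 11.2005 (verified)


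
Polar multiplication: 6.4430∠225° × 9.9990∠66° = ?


r = 6.4430 * 9.9990 = 64.4236
theta = 225° + 66° = 291° = 291° (mod 360)

64.4236 cis(291°)


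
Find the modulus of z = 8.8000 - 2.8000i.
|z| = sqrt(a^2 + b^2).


|z| = sqrt(8.8^2 + (-2.8)^2) = sqrt(77.44 + 7.84) = sqrt(85.28) = 9.2347

|z| = 9.2347


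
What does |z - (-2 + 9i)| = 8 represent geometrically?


|z - z0| = r is a circle with center z0 and radius r.
Center = (-2, 9), radius = 8

Circle with center (-2, 9) and radius 8


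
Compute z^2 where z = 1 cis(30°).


r^2 = 1^2 = 1
n*theta = 2*30° = 60° = 60° (mod 360)
a = 1*cos(60°) = 0.5000
b = 1*sin(60°) = 0.8660

1 cis(60°) = 0.5000 + 0.8660i


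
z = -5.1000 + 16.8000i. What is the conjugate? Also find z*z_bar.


z_bar = -5.1000 - 16.8000i
z*z_bar = (-5.1)^2 + 16.8^2 = 26.01 + 282.24 = 308.25

z_bar = -5.1000 - 16.8000i, z*z_bar = 308.25


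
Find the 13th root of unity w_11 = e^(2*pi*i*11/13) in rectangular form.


Angle = 360*11/13 = 304.6154°
a = cos(304.6154°) = 0.5681
b = sin(304.6154°) = -0.8230

0.5681 - 0.8230i


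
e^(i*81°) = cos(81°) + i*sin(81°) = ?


cos(81°) = 0.1564
sin(81°) = 0.9877

e^(i*81°) = 0.1564 + 0.9877i


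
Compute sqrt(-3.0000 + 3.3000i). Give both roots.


|z| = sqrt(9+10.89) = 4.4598
sqrt((|z|+a)/2) = sqrt((4.4598+(-3))/2) = sqrt(0.7299) = 0.8543
sqrt((|z|-a)/2) = sqrt((4.4598-(-3))/2) = sqrt(3.7299) = 1.9313

±(0.8543 + 1.9313i) i.e. 0.8543 + 1.9313i and -0.8543 - 1.9313i


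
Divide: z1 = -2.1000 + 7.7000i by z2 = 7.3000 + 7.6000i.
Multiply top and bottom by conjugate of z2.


Conjugate of z2 = 7.3000 - 7.6000i
Numerator: (-2.1000 + 7.7000i)(7.3000 - 7.6000i) = 43.1900 + 72.1700i
Denominator: 7.3^2 + 7.6^2 = 111.05
Result = (43.1900 + 72.1700i)/111.05

0.3889 + 0.6499i


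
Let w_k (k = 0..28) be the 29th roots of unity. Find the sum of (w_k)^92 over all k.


The roots are w_k = w^k with w = e^(2*pi*i/29), and (w^k)^92 = (w^92)^k.
So S = 1 + u + u^2 + ... + u^(28) with u = w^92.
92 = 3*29 + 5, so 92 is not a multiple of 29: u = (w^29)^3 * w^5 = w^5 ≠ 1 (w is a primitive 29th root), while u^29 = (w^29)^92 = 1.
Geometric series: S = (1 - u^29)/(1 - u) = (1 - 1)/(1 - u) = 0

S = 0


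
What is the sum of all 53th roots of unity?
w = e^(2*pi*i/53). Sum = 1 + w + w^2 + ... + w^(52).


The sum of all 53th roots of unity is 0.
Geometric series: (1 - w^53)/(1 - w) = (1-1)/(1-w) = 0 since w^53 = 1, w ≠ 1.
Alternatively: coefficient of z^52 in z^53 - 1 is 0.

0


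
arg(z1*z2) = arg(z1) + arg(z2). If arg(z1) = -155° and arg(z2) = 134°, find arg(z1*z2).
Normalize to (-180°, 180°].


arg(z1*z2) = -155° + 134° = -21°
Normalized to (-180°, 180°]: -21°

-21°


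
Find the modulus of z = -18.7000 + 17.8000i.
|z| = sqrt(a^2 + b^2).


|z| = sqrt((-18.7)^2 + 17.8^2) = sqrt(349.69 + 316.84) = sqrt(666.53) = 25.8172

|z| = 25.8172


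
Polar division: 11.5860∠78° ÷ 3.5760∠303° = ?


r = 11.5860 / 3.5760 = 3.2399
theta = 78° - 303° = -225° = 135° (mod 360)

3.2399 cis(135°)


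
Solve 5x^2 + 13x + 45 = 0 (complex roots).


disc = 13^2 - 4*5*45 = 169 - 900 = -731
sqrt(|disc|) = sqrt(731) = 27.0370
Real part = -13/(2*5) = -1.3000
Imag part = 27.0370/(2*5) = 2.7037

-1.3000 ± 2.7037i


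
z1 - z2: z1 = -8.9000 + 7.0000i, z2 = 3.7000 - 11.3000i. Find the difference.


Real: -8.9 - 3.7 = -12.6
Imag: 7 + 11.3 = 18.3

-12.6000 + 18.3000i


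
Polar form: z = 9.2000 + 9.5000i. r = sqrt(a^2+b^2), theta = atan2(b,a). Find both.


r = sqrt(84.64+90.25) = sqrt(174.89) = 13.2246
theta = atan2(9.5, 9.2) = 45.9191 degrees

r = 13.2246, theta = 45.9191 degrees


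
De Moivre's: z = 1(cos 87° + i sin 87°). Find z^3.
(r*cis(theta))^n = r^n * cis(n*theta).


r^3 = 1^3 = 1
n*theta = 3*87° = 261° = 261° (mod 360)
a = 1*cos(261°) = -0.1564
b = 1*sin(261°) = -0.9877

1 cis(261°) = -0.1564 - 0.9877i


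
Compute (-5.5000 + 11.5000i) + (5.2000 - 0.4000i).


Real: -5.5 + 5.2 = -0.3
Imag: 11.5 - 0.4 = 11.1

-0.3000 + 11.1000i


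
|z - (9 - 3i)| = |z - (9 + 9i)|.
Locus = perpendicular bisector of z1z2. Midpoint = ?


Equal distances means the locus is the perpendicular bisector of z1 and z2.
Midpoint = ((9+9)/2, (-3+9)/2) = (9.0000, 3.0000)

Perpendicular bisector through (9.0000, 3.0000)


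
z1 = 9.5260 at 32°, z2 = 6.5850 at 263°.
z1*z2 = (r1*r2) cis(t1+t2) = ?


r = 9.5260 * 6.5850 = 62.7287
theta = 32° + 263° = 295° = 295° (mod 360)

62.7287 cis(295°)


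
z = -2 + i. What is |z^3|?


|z| = sqrt(4+1) = sqrt(5) = 2.2361
|z^3| = |z|^3 = (sqrt(5))^3 = 5*sqrt(5)

|z^3| = 5*sqrt(5) ≈ 11.1803


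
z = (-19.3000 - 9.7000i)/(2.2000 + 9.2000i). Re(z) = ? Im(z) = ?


Multiply by conjugate: (-19.3000 - 9.7000i)(2.2000 - 9.2000i) / (2.2^2 + 9.2^2)
Numerator real = -19.3*2.2 - (9.7)*9.2 = -131.7
Numerator imag = -9.7*2.2 - (-19.3)*9.2 = 156.22
Denominator = 89.48
Re(z) = -131.7/89.48 = -1.4718
Im(z) = 156.22/89.48 = 1.7459

Re(z) = -1.4718, Im(z) = 1.7459


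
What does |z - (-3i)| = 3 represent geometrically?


|z - z0| = r is a circle with center z0 and radius r.
Center = (0, -3), radius = 3

Circle with center (0, -3) and radius 3


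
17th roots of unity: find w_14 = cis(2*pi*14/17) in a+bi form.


Angle = 360*14/17 = 296.4706°
a = cos(296.4706°) = 0.4457
b = sin(296.4706°) = -0.8952

0.4457 - 0.8952i


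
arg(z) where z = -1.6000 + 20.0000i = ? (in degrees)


Re = -1.6, Im = 20
arg = atan2(20, -1.6) = 94.5739 degrees

arg(z) = 94.5739 degrees


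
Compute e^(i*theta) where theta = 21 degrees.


cos(21°) = 0.9336
sin(21°) = 0.3584

e^(i*21°) = 0.9336 + 0.3584i


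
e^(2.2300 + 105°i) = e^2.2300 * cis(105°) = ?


e^2.2300 = 9.2999
cos(105°) = -0.25882
sin(105°) = 0.965926
Real = 9.2999*(-0.25882) = -2.4070
Imag = 9.2999*0.965926 = 8.9830

-2.4070 + 8.9830i


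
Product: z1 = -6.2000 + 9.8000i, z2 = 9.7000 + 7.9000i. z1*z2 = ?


Real = -6.2*9.7 - 9.8*7.9 = -60.14 - 77.42 = -137.56
Imag = -6.2*7.9 + 9.7*9.8 = -48.98 + 95.06 = 46.08

-137.5600 + 46.0800i


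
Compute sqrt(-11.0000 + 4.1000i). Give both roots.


|z| = sqrt(121+16.81) = 11.7393
sqrt((|z|+a)/2) = sqrt((11.7393+(-11))/2) = sqrt(0.3696) = 0.6080
sqrt((|z|-a)/2) = sqrt((11.7393-(-11))/2) = sqrt(11.3696) = 3.3719

±(0.6080 + 3.3719i) i.e. 0.6080 + 3.3719i and -0.6080 - 3.3719i


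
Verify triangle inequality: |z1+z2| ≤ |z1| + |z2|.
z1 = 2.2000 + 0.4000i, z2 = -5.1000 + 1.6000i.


|z1| = sqrt(2.2^2 + 0.4^2) = sqrt(5) = 2.2361
|z2| = sqrt((-5.1)^2 + 1.6^2) = sqrt(28.57) = 5.3451
z1+z2 = -2.9000 + 2.0000i
|z1+z2| = sqrt(12.41) = 3.5228
|z1|+|z2| = 2.2361 + 5.3451 = 7.5812

|z1+z2| = 3.5228 ≤ |z1|+|z2| = 7.5812 (verified)


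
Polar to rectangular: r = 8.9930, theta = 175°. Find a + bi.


a = 8.9930*cos(175°) = 8.9930*(-0.9962) = -8.9588
b = 8.9930*sin(175°) = 8.9930*0.08716 = 0.7838

-8.9588 + 0.7838i


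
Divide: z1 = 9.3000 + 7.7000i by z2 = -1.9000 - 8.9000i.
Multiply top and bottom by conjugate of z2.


Conjugate of z2 = -1.9000 + 8.9000i
Numerator: (9.3000 + 7.7000i)(-1.9000 + 8.9000i) = -86.2000 + 68.1400i
Denominator: (-1.9)^2 + (-8.9)^2 = 82.82
Result = (-86.2000 + 68.1400i)/82.82

-1.0408 + 0.8227i


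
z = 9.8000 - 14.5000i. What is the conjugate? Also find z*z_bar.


z_bar = 9.8000 + 14.5000i
z*z_bar = 9.8^2 + (-14.5)^2 = 96.04 + 210.25 = 306.29

z_bar = 9.8000 + 14.5000i, z*z_bar = 306.29


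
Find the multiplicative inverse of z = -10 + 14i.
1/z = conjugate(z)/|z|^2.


|z|^2 = 100+196 = 296
1/z = (-10 - 14i)/296

1/z = -0.0338 - 0.0473i


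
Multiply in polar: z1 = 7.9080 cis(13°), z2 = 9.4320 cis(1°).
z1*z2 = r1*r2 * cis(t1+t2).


r = 7.9080 * 9.4320 = 74.5883
theta = 13° + 1° = 14° = 14° (mod 360)

74.5883 cis(14°)


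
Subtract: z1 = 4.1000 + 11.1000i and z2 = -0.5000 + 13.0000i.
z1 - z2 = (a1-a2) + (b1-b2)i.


Real: 4.1 + 0.5 = 4.6
Imag: 11.1 - 13 = -1.9

4.6000 - 1.9000i


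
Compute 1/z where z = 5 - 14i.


|z|^2 = 25+196 = 221
1/z = (5 + 14i)/221

1/z = 0.0226 + 0.0633i


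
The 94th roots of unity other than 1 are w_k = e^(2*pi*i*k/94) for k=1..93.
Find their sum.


With w = e^(2*pi*i/94), all 94 of the 94th roots of unity w^0 = 1, w, ..., w^(93) sum to 0: 1 + w + ... + w^(93) = (1 - w^94)/(1 - w) = 0 since w^94 = 1, w ≠ 1.
Removing the root 1: w + w^2 + ... + w^(93) = 0 - 1 = -1

Sum = -1


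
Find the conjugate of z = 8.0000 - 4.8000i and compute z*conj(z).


z_bar = 8.0000 + 4.8000i
z*z_bar = 8^2 + (-4.8)^2 = 64 + 23.04 = 87.04

z_bar = 8.0000 + 4.8000i, z*z_bar = 87.04


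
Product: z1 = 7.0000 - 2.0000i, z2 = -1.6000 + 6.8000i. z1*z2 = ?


Real = 7*(-1.6) - (-2)*6.8 = -11.2 - (-13.6) = 2.4
Imag = 7*6.8 - (1.6)*(-2) = 47.6 + 3.2 = 50.8

2.4000 + 50.8000i


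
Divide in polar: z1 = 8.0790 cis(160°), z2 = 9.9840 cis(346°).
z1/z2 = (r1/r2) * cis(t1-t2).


r = 8.0790 / 9.9840 = 0.8092
theta = 160° - 346° = -186° = 174° (mod 360)

0.8092 cis(174°)


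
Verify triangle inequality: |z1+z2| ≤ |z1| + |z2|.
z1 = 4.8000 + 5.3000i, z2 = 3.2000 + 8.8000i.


|z1| = sqrt(4.8^2 + 5.3^2) = sqrt(51.13) = 7.1505
|z2| = sqrt(3.2^2 + 8.8^2) = sqrt(87.68) = 9.3638
z1+z2 = 8.0000 + 14.1000i
|z1+z2| = sqrt(262.81) = 16.2114
|z1|+|z2| = 7.1505 + 9.3638 = 16.5143

|z1+z2| = 16.2114 ≤ |z1|+|z2| = 16.5143 (verified)


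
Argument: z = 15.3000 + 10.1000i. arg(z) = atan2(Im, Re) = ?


Re = 15.3, Im = 10.1
arg = atan2(10.1, 15.3) = 33.4300 degrees

arg(z) = 33.4300 degrees


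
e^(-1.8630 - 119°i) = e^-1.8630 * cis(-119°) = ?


e^-1.8630 = 0.1552
cos(-119°) = -0.4848
sin(-119°) = -0.8746
Real = 0.1552*(-0.4848) = -0.0752
Imag = 0.1552*(-0.8746) = -0.1357

-0.0752 - 0.1357i


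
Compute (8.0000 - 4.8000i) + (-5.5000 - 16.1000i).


Real: 8 - 5.5 = 2.5
Imag: -4.8 - 16.1 = -20.9

2.5000 - 20.9000i


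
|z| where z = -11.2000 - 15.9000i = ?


|z| = sqrt((-11.2)^2 + (-15.9)^2) = sqrt(125.44 + 252.81) = sqrt(378.25) = 19.4487

|z| = 19.4487


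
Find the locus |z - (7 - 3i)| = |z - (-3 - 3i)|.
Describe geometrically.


Equal distances means the locus is the perpendicular bisector of z1 and z2.
Midpoint = ((7+(-3))/2, (-3+(-3))/2) = (2.0000, -3.0000)

Perpendicular bisector through (2.0000, -3.0000)


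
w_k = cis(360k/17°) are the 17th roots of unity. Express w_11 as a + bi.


Angle = 360*11/17 = 232.9412°
a = cos(232.9412°) = -0.6026
b = sin(232.9412°) = -0.7980

-0.6026 - 0.7980i


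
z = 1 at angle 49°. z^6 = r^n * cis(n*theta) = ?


r^6 = 1^6 = 1
n*theta = 6*49° = 294° = 294° (mod 360)
a = 1*cos(294°) = 0.4067
b = 1*sin(294°) = -0.9135

1 cis(294°) = 0.4067 - 0.9135i


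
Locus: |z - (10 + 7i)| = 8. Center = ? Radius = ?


|z - z0| = r is a circle with center z0 and radius r.
Center = (10, 7), radius = 8

Circle with center (10, 7) and radius 8


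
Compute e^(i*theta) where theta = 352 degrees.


cos(352°) = 0.9903
sin(352°) = -0.1392

e^(i*352°) = 0.9903 - 0.1392i


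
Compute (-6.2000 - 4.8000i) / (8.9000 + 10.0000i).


Conjugate of z2 = 8.9000 - 10.0000i
Numerator: (-6.2000 - 4.8000i)(8.9000 - 10.0000i) = -103.1800 + 19.2800i
Denominator: 8.9^2 + 10^2 = 179.21
Result = (-103.1800 + 19.2800i)/179.21

-0.5757 + 0.1076i


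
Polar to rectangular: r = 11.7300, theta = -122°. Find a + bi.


a = 11.7300*cos(-122°) = 11.7300*(-0.52992) = -6.2160
b = 11.7300*sin(-122°) = 11.7300*(-0.84805) = -9.9476

-6.2160 - 9.9476i


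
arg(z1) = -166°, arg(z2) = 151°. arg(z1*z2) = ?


arg(z1*z2) = -166° + 151° = -15°
Normalized to (-180°, 180°]: -15°

-15°


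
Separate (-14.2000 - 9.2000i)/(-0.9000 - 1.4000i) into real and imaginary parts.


Multiply by conjugate: (-14.2000 - 9.2000i)(-0.9000 + 1.4000i) / ((-0.9)^2 + (-1.4)^2)
Numerator real = -14.2*(-0.9) - (9.2)*(-1.4) = 25.66
Numerator imag = -9.2*(-0.9) - (-14.2)*(-1.4) = -11.6
Denominator = 2.77
Re(z) = 25.66/2.77 = 9.2635
Im(z) = -11.6/2.77 = -4.1877

Re(z) = 9.2635, Im(z) = -4.1877


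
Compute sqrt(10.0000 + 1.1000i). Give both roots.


|z| = sqrt(100+1.21) = 10.0603
sqrt((|z|+a)/2) = sqrt((10.0603+10)/2) = sqrt(10.0302) = 3.1670
sqrt((|z|-a)/2) = sqrt((10.0603-10)/2) = sqrt(0.0302) = 0.1737

±(3.1670 + 0.1737i) i.e. 3.1670 + 0.1737i and -3.1670 - 0.1737i


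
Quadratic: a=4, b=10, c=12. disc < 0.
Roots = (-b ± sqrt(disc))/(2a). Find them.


disc = 10^2 - 4*4*12 = 100 - 192 = -92
sqrt(|disc|) = sqrt(92) = 9.5917
Real part = -10/(2*4) = -1.2500
Imag part = 9.5917/(2*4) = 1.1990

-1.2500 ± 1.1990i


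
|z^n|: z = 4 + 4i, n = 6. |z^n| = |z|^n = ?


|z| = sqrt(16+16) = sqrt(32) = 5.6569
|z^6| = |z|^6 = (sqrt(32))^6 = 32^3 = 32768

|z^6| = 32768


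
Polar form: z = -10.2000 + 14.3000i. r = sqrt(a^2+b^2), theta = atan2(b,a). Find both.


r = sqrt(104.04+204.49) = sqrt(308.53) = 17.5650
theta = atan2(14.3, -10.2) = 125.4998 degrees

r = 17.5650, theta = 125.4998 degrees


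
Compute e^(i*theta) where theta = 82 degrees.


cos(82°) = 0.1392
sin(82°) = 0.9903

e^(i*82°) = 0.1392 + 0.9903i


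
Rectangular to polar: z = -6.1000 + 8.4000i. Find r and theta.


r = sqrt(37.21+70.56) = sqrt(107.77) = 10.3812
theta = atan2(8.4, -6.1) = 125.9868 degrees

r = 10.3812, theta = 125.9868 degrees


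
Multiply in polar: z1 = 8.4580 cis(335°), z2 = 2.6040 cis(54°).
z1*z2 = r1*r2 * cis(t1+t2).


r = 8.4580 * 2.6040 = 22.0246
theta = 335° + 54° = 389° = 29° (mod 360)

22.0246 cis(29°)


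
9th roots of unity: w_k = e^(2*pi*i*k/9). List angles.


The 9th roots of unity are cis(360k/9°) for k=0..8
Angle step = 360/9 = 40°
Primitive root: cis(40°)
Primitive root = 0.7660 + 0.6428i

9 roots at angles: 0°, 40°, 80°, 120°, 160°, 200°, 240°, 280°, 320°


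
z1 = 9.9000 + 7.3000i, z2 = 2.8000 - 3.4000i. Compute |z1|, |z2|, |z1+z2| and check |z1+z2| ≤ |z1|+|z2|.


|z1| = sqrt(9.9^2 + 7.3^2) = sqrt(151.3) = 12.3004
|z2| = sqrt(2.8^2 + (-3.4)^2) = sqrt(19.4) = 4.4045
z1+z2 = 12.7000 + 3.9000i
|z1+z2| = sqrt(176.5) = 13.2853
|z1|+|z2| = 12.3004 + 4.4045 = 16.7049

|z1+z2| = 13.2853 ≤ |z1|+|z2| = 16.7049 (verified)


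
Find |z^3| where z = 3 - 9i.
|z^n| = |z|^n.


|z| = sqrt(9+81) = sqrt(90) = 9.4868
|z^3| = |z|^3 = (sqrt(90))^3 = 90*sqrt(90)

|z^3| = 90*sqrt(90) ≈ 853.8150


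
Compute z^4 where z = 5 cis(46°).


r^4 = 5^4 = 625
n*theta = 4*46° = 184° = 184° (mod 360)
a = 625*cos(184°) = -623.4775
b = 625*sin(184°) = -43.5978

625 cis(184°) = -623.4775 - 43.5978i


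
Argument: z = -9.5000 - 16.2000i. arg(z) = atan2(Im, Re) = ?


Re = -9.5, Im = -16.2
arg = atan2(-16.2, -9.5) = -120.3882 degrees

arg(z) = -120.3882 degrees


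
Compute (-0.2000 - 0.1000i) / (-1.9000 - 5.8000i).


Conjugate of z2 = -1.9000 + 5.8000i
Numerator: (-0.2000 - 0.1000i)(-1.9000 + 5.8000i) = 0.9600 - 0.9700i
Denominator: (-1.9)^2 + (-5.8)^2 = 37.25
Result = (0.9600 - 0.9700i)/37.25

0.0258 - 0.0260i


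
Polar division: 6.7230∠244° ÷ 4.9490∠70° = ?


r = 6.7230 / 4.9490 = 1.3585
theta = 244° - 70° = 174° = 174° (mod 360)

1.3585 cis(174°)


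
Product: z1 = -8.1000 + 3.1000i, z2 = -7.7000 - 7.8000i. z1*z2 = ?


Real = -8.1*(-7.7) - 3.1*(-7.8) = 62.37 - (-24.18) = 86.55
Imag = -8.1*(-7.8) - (7.7)*3.1 = 63.18 - (23.87) = 39.31

86.5500 + 39.3100i


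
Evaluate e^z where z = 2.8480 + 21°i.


e^2.8480 = 17.25324
cos(21°) = 0.93358
sin(21°) = 0.35837
Real = 17.25324*0.93358 = 16.1073
Imag = 17.25324*0.35837 = 6.1830

16.1073 + 6.1830i


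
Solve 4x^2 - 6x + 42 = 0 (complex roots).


disc = (-6)^2 - 4*4*42 = 36 - 672 = -636
sqrt(|disc|) = sqrt(636) = 25.2190
Real part = 6/(2*4) = 0.7500
Imag part = 25.2190/(2*4) = 3.1524

0.7500 ± 3.1524i


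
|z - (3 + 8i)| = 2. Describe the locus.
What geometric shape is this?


|z - z0| = r is a circle with center z0 and radius r.
Center = (3, 8), radius = 2

Circle with center (3, 8) and radius 2


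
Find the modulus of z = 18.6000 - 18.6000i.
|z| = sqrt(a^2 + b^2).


|z| = sqrt(18.6^2 + (-18.6)^2) = sqrt(345.96 + 345.96) = sqrt(691.92) = 26.3044

|z| = 26.3044


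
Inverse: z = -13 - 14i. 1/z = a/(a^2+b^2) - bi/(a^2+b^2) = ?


|z|^2 = 169+196 = 365
1/z = (-13 + 14i)/365

1/z = -0.0356 + 0.0384i


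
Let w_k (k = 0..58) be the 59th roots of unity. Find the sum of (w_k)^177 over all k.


The roots are w_k = w^k with w = e^(2*pi*i/59), and (w^k)^177 = (w^177)^k.
So S = 1 + u + u^2 + ... + u^(58) with u = w^177.
177 = 3*59 + 0, so 177 is a multiple of 59 and u = (w^59)^3 = 1.
Every one of the 59 terms equals 1: S = 59

S = 59


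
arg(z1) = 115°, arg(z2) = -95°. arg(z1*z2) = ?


arg(z1*z2) = 115° - 95° = 20°
Normalized to (-180°, 180°]: 20°

20°


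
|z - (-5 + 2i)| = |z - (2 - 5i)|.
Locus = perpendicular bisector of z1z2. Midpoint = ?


Equal distances means the locus is the perpendicular bisector of z1 and z2.
Midpoint = ((-5+2)/2, (2+(-5))/2) = (-1.5000, -1.5000)

Perpendicular bisector through (-1.5000, -1.5000)


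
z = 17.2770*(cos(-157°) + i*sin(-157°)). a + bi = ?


a = 17.2770*cos(-157°) = 17.2770*(-0.920505) = -15.9036
b = 17.2770*sin(-157°) = 17.2770*(-0.390731) = -6.7507

-15.9036 - 6.7507i


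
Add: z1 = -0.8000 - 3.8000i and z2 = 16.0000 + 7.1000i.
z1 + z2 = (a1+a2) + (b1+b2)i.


Real: -0.8 + 16 = 15.2
Imag: -3.8 + 7.1 = 3.3

15.2000 + 3.3000i


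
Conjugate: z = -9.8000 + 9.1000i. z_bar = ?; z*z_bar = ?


z_bar = -9.8000 - 9.1000i
z*z_bar = (-9.8)^2 + 9.1^2 = 96.04 + 82.81 = 178.85

z_bar = -9.8000 - 9.1000i, z*z_bar = 178.85


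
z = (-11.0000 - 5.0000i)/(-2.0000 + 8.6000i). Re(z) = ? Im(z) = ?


Multiply by conjugate: (-11.0000 - 5.0000i)(-2.0000 - 8.6000i) / ((-2)^2 + 8.6^2)
Numerator real = -11*(-2) - (5)*8.6 = -21
Numerator imag = -5*(-2) - (-11)*8.6 = 104.6
Denominator = 77.96
Re(z) = -21/77.96 = -0.2694
Im(z) = 104.6/77.96 = 1.3417

Re(z) = -0.2694, Im(z) = 1.3417


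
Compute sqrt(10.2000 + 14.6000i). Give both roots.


|z| = sqrt(104.04+213.16) = 17.8101
sqrt((|z|+a)/2) = sqrt((17.8101+10.2)/2) = sqrt(14.0051) = 3.7423
sqrt((|z|-a)/2) = sqrt((17.8101-10.2)/2) = sqrt(3.8051) = 1.9507

±(3.7423 + 1.9507i) i.e. 3.7423 + 1.9507i and -3.7423 - 1.9507i


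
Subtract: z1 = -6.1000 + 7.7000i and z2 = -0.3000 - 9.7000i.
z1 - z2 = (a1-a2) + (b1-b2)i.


Real: -6.1 + 0.3 = -5.8
Imag: 7.7 + 9.7 = 17.4

-5.8000 + 17.4000i


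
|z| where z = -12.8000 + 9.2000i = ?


|z| = sqrt((-12.8)^2 + 9.2^2) = sqrt(163.84 + 84.64) = sqrt(248.48) = 15.7632

|z| = 15.7632


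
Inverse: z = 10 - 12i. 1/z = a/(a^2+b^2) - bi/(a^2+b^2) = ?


|z|^2 = 100+144 = 244
1/z = (10 + 12i)/244

1/z = 0.0410 + 0.0492i


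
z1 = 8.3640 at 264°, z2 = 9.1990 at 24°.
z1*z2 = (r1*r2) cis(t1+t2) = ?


r = 8.3640 * 9.1990 = 76.9404
theta = 264° + 24° = 288° = 288° (mod 360)

76.9404 cis(288°)


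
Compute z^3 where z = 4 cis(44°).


r^3 = 4^3 = 64
n*theta = 3*44° = 132° = 132° (mod 360)
a = 64*cos(132°) = -42.8244
b = 64*sin(132°) = 47.5613

64 cis(132°) = -42.8244 + 47.5613i


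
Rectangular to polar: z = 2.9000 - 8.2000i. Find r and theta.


r = sqrt(8.41+67.24) = sqrt(75.65) = 8.6977
theta = atan2(-8.2, 2.9) = -70.5234 degrees

r = 8.6977, theta = -70.5234 degrees


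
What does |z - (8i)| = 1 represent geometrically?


|z - z0| = r is a circle with center z0 and radius r.
Center = (0, 8), radius = 1

Circle with center (0, 8) and radius 1


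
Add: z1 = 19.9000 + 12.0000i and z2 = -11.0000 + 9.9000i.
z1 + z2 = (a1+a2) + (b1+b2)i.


Real: 19.9 - 11 = 8.9
Imag: 12 + 9.9 = 21.9

8.9000 + 21.9000i


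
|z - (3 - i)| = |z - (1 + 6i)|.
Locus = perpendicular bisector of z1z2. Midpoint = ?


Equal distances means the locus is the perpendicular bisector of z1 and z2.
Midpoint = ((3+1)/2, (-1+6)/2) = (2.0000, 2.5000)

Perpendicular bisector through (2.0000, 2.5000)


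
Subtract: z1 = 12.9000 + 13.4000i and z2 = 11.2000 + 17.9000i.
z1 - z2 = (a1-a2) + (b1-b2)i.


Real: 12.9 - 11.2 = 1.7
Imag: 13.4 - 17.9 = -4.5

1.7000 - 4.5000i


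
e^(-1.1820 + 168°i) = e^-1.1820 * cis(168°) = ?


e^-1.1820 = 0.3067
cos(168°) = -0.9781
sin(168°) = 0.2079
Real = 0.3067*(-0.9781) = -0.3000
Imag = 0.3067*0.2079 = 0.0638

-0.3000 + 0.0638i


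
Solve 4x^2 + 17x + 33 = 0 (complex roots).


disc = 17^2 - 4*4*33 = 289 - 528 = -239
sqrt(|disc|) = sqrt(239) = 15.4596
Real part = -17/(2*4) = -2.1250
Imag part = 15.4596/(2*4) = 1.9325

-2.1250 ± 1.9325i


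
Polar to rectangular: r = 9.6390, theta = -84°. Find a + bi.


a = 9.6390*cos(-84°) = 9.6390*0.104528 = 1.0075
b = 9.6390*sin(-84°) = 9.6390*(-0.99452) = -9.5862

1.0075 - 9.5862i


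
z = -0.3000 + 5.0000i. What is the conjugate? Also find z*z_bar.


z_bar = -0.3000 - 5.0000i
z*z_bar = (-0.3)^2 + 5^2 = 0.09 + 25 = 25.09

z_bar = -0.3000 - 5.0000i, z*z_bar = 25.09


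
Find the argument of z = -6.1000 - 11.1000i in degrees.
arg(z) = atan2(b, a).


Re = -6.1, Im = -11.1
arg = atan2(-11.1, -6.1) = -118.7910 degrees

arg(z) = -118.7910 degrees


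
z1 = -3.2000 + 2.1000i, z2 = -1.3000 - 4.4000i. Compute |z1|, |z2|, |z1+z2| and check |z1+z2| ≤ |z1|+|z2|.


|z1| = sqrt((-3.2)^2 + 2.1^2) = sqrt(14.65) = 3.8275
|z2| = sqrt((-1.3)^2 + (-4.4)^2) = sqrt(21.05) = 4.5880
z1+z2 = -4.5000 - 2.3000i
|z1+z2| = sqrt(25.54) = 5.0537
|z1|+|z2| = 3.8275 + 4.5880 = 8.4155

|z1+z2| = 5.0537 ≤ |z1|+|z2| = 8.4155 (verified)


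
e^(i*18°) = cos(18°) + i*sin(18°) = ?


cos(18°) = 0.9511
sin(18°) = 0.3090

e^(i*18°) = 0.9511 + 0.3090i


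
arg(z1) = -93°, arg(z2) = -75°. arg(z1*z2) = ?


arg(z1*z2) = -93° - 75° = -168°
Normalized to (-180°, 180°]: -168°

-168°


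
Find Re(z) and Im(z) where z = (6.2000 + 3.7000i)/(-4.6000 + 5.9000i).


Multiply by conjugate: (6.2000 + 3.7000i)(-4.6000 - 5.9000i) / ((-4.6)^2 + 5.9^2)
Numerator real = 6.2*(-4.6) + 3.7*5.9 = -6.69
Numerator imag = 3.7*(-4.6) - 6.2*5.9 = -53.6
Denominator = 55.97
Re(z) = -6.69/55.97 = -0.1195
Im(z) = -53.6/55.97 = -0.9577

Re(z) = -0.1195, Im(z) = -0.9577


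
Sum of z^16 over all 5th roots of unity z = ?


The roots are w_k = w^k with w = e^(2*pi*i/5), and (w^k)^16 = (w^16)^k.
So S = 1 + u + u^2 + ... + u^(4) with u = w^16.
16 = 3*5 + 1, so 16 is not a multiple of 5: u = (w^5)^3 * w^1 = w^1 ≠ 1 (w is a primitive 5th root), while u^5 = (w^5)^16 = 1.
Geometric series: S = (1 - u^5)/(1 - u) = (1 - 1)/(1 - u) = 0

S = 0


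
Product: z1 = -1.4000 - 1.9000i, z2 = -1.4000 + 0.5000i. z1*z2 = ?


Real = -1.4*(-1.4) - (-1.9)*0.5 = 1.96 - (-0.95) = 2.91
Imag = -1.4*0.5 - (1.4)*(-1.9) = -0.7 + 2.66 = 1.96

2.9100 + 1.9600i


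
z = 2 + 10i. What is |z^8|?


|z| = sqrt(4+100) = sqrt(104) = 10.1980
|z^8| = |z|^8 = (sqrt(104))^8 = 104^4 = 116985856

|z^8| = 116985856


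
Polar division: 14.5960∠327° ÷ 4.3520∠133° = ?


r = 14.5960 / 4.3520 = 3.3539
theta = 327° - 133° = 194° = 194° (mod 360)

3.3539 cis(194°)


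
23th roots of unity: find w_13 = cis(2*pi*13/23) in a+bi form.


Angle = 360*13/23 = 203.4783°
a = cos(203.4783°) = -0.9172
b = sin(203.4783°) = -0.3984

-0.9172 - 0.3984i


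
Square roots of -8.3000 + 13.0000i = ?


|z| = sqrt(68.89+169) = 15.4237
sqrt((|z|+a)/2) = sqrt((15.4237+(-8.3))/2) = sqrt(3.5618) = 1.8873
sqrt((|z|-a)/2) = sqrt((15.4237-(-8.3))/2) = sqrt(11.8618) = 3.4441

±(1.8873 + 3.4441i) i.e. 1.8873 + 3.4441i and -1.8873 - 3.4441i


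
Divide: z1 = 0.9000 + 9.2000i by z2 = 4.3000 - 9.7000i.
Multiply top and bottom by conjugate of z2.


Conjugate of z2 = 4.3000 + 9.7000i
Numerator: (0.9000 + 9.2000i)(4.3000 + 9.7000i) = -85.3700 + 48.2900i
Denominator: 4.3^2 + (-9.7)^2 = 112.58
Result = (-85.3700 + 48.2900i)/112.58

-0.7583 + 0.4289i


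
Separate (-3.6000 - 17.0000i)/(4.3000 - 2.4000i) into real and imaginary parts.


Multiply by conjugate: (-3.6000 - 17.0000i)(4.3000 + 2.4000i) / (4.3^2 + (-2.4)^2)
Numerator real = -3.6*4.3 - (17)*(-2.4) = 25.32
Numerator imag = -17*4.3 - (-3.6)*(-2.4) = -81.74
Denominator = 24.25
Re(z) = 25.32/24.25 = 1.0441
Im(z) = -81.74/24.25 = -3.3707

Re(z) = 1.0441, Im(z) = -3.3707


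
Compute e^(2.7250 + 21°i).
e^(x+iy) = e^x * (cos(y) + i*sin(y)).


e^2.7250 = 15.2564
cos(21°) = 0.93358
sin(21°) = 0.35837
Real = 15.2564*0.93358 = 14.2431
Imag = 15.2564*0.35837 = 5.4674

14.2431 + 5.4674i


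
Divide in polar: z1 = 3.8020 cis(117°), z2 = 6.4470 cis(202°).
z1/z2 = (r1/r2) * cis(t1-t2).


r = 3.8020 / 6.4470 = 0.5897
theta = 117° - 202° = -85° = 275° (mod 360)

0.5897 cis(275°)


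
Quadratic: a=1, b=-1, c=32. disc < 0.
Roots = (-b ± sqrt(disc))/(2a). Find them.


disc = (-1)^2 - 4*1*32 = 1 - 128 = -127
sqrt(|disc|) = sqrt(127) = 11.2694
Real part = 1/(2*1) = 0.5000
Imag part = 11.2694/(2*1) = 5.6347

0.5000 ± 5.6347i


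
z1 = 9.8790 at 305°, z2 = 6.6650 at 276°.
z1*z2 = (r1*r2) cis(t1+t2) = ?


r = 9.8790 * 6.6650 = 65.8435
theta = 305° + 276° = 581° = 221° (mod 360)

65.8435 cis(221°)


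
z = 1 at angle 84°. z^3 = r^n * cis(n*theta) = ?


r^3 = 1^3 = 1
n*theta = 3*84° = 252° = 252° (mod 360)
a = 1*cos(252°) = -0.3090
b = 1*sin(252°) = -0.9511

1 cis(252°) = -0.3090 - 0.9511i


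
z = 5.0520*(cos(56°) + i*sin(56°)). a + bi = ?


a = 5.0520*cos(56°) = 5.0520*0.55919 = 2.8250
b = 5.0520*sin(56°) = 5.0520*0.82904 = 4.1883

2.8250 + 4.1883i


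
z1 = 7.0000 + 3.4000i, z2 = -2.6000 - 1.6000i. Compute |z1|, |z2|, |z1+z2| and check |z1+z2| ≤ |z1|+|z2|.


|z1| = sqrt(7^2 + 3.4^2) = sqrt(60.56) = 7.7820
|z2| = sqrt((-2.6)^2 + (-1.6)^2) = sqrt(9.32) = 3.0529
z1+z2 = 4.4000 + 1.8000i
|z1+z2| = sqrt(22.6) = 4.7539
|z1|+|z2| = 7.7820 + 3.0529 = 10.8349

|z1+z2| = 4.7539 ≤ |z1|+|z2| = 10.8349 (verified)


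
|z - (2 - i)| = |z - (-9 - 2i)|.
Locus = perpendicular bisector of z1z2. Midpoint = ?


Equal distances means the locus is the perpendicular bisector of z1 and z2.
Midpoint = ((2+(-9))/2, (-1+(-2))/2) = (-3.5000, -1.5000)

Perpendicular bisector through (-3.5000, -1.5000)


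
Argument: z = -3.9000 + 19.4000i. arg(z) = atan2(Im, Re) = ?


Re = -3.9, Im = 19.4
arg = atan2(19.4, -3.9) = 101.3667 degrees

arg(z) = 101.3667 degrees


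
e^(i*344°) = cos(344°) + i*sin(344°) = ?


cos(344°) = 0.9613
sin(344°) = -0.2756

e^(i*344°) = 0.9613 - 0.2756i


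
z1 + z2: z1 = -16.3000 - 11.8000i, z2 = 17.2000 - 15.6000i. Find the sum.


Real: -16.3 + 17.2 = 0.9
Imag: -11.8 - 15.6 = -27.4

0.9000 - 27.4000i


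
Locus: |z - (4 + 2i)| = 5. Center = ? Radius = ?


|z - z0| = r is a circle with center z0 and radius r.
Center = (4, 2), radius = 5

Circle with center (4, 2) and radius 5


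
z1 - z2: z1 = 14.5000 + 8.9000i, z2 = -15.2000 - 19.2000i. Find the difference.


Real: 14.5 + 15.2 = 29.7
Imag: 8.9 + 19.2 = 28.1

29.7000 + 28.1000i


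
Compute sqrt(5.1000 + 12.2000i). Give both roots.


|z| = sqrt(26.01+148.84) = 13.2231
sqrt((|z|+a)/2) = sqrt((13.2231+5.1)/2) = sqrt(9.1615) = 3.0268
sqrt((|z|-a)/2) = sqrt((13.2231-5.1)/2) = sqrt(4.0615) = 2.0153

±(3.0268 + 2.0153i) i.e. 3.0268 + 2.0153i and -3.0268 - 2.0153i


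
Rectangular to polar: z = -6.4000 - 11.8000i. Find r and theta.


r = sqrt(40.96+139.24) = sqrt(180.2) = 13.4239
theta = atan2(-11.8, -6.4) = -118.4742 degrees

r = 13.4239, theta = -118.4742 degrees


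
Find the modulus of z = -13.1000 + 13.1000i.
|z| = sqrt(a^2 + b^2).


|z| = sqrt((-13.1)^2 + 13.1^2) = sqrt(171.61 + 171.61) = sqrt(343.22) = 18.5262

|z| = 18.5262


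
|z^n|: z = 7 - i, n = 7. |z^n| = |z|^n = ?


|z| = sqrt(49+1) = sqrt(50) = 7.0711
|z^7| = |z|^7 = (sqrt(50))^7 = 50^3 * sqrt(50) = 125000*sqrt(50)

|z^7| = 125000*sqrt(50) ≈ 883883.4765


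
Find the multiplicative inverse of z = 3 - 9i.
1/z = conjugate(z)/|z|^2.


|z|^2 = 9+81 = 90
1/z = (3 + 9i)/90

1/z = 0.0333 + 0.1000i


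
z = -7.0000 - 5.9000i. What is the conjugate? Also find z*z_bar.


z_bar = -7.0000 + 5.9000i
z*z_bar = (-7)^2 + (-5.9)^2 = 49 + 34.81 = 83.81

z_bar = -7.0000 + 5.9000i, z*z_bar = 83.81


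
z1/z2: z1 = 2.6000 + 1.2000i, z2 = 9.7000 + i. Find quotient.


Conjugate of z2 = 9.7000 - i
Numerator: (2.6000 + 1.2000i)(9.7000 - i) = 26.4200 + 9.0400i
Denominator: 9.7^2 + 1^2 = 95.09
Result = (26.4200 + 9.0400i)/95.09

0.2778 + 0.0951i


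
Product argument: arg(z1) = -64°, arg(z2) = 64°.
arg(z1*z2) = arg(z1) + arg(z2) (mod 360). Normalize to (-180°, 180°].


arg(z1*z2) = -64° + 64° = 0°
Normalized to (-180°, 180°]: 0°

0°


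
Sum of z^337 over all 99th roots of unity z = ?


The roots are w_k = w^k with w = e^(2*pi*i/99), and (w^k)^337 = (w^337)^k.
So S = 1 + u + u^2 + ... + u^(98) with u = w^337.
337 = 3*99 + 40, so 337 is not a multiple of 99: u = (w^99)^3 * w^40 = w^40 ≠ 1 (w is a primitive 99th root), while u^99 = (w^99)^337 = 1.
Geometric series: S = (1 - u^99)/(1 - u) = (1 - 1)/(1 - u) = 0

S = 0


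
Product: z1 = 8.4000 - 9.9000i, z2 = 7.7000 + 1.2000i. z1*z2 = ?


Real = 8.4*7.7 - (-9.9)*1.2 = 64.68 - (-11.88) = 76.56
Imag = 8.4*1.2 + 7.7*(-9.9) = 10.08 - (76.23) = -66.15

76.5600 - 66.1500i


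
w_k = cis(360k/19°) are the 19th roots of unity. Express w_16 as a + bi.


Angle = 360*16/19 = 303.1579°
a = cos(303.1579°) = 0.5469
b = sin(303.1579°) = -0.8372

0.5469 - 0.8372i


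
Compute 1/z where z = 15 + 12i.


|z|^2 = 225+144 = 369
1/z = (15 - 12i)/369

1/z = 0.0407 - 0.0325i


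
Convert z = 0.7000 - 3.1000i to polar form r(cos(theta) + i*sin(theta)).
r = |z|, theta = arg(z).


r = sqrt(0.49+9.61) = sqrt(10.1) = 3.1780
theta = atan2(-3.1, 0.7) = -77.2756 degrees

r = 3.1780, theta = -77.2756 degrees


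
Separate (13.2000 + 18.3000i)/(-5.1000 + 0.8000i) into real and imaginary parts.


Multiply by conjugate: (13.2000 + 18.3000i)(-5.1000 - 0.8000i) / ((-5.1)^2 + 0.8^2)
Numerator real = 13.2*(-5.1) + 18.3*0.8 = -52.68
Numerator imag = 18.3*(-5.1) - 13.2*0.8 = -103.89
Denominator = 26.65
Re(z) = -52.68/26.65 = -1.9767
Im(z) = -103.89/26.65 = -3.8983

Re(z) = -1.9767, Im(z) = -3.8983


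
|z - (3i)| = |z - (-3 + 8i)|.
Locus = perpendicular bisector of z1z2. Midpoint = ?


Equal distances means the locus is the perpendicular bisector of z1 and z2.
Midpoint = ((0+(-3))/2, (3+8)/2) = (-1.5000, 5.5000)

Perpendicular bisector through (-1.5000, 5.5000)


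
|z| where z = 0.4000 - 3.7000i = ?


|z| = sqrt(0.4^2 + (-3.7)^2) = sqrt(0.16 + 13.69) = sqrt(13.85) = 3.7216

|z| = 3.7216


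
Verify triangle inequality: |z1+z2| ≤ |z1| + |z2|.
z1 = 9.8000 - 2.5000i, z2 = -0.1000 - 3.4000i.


|z1| = sqrt(9.8^2 + (-2.5)^2) = sqrt(102.29) = 10.1139
|z2| = sqrt((-0.1)^2 + (-3.4)^2) = sqrt(11.57) = 3.4015
z1+z2 = 9.7000 - 5.9000i
|z1+z2| = sqrt(128.9) = 11.3534
|z1|+|z2| = 10.1139 + 3.4015 = 13.5154

|z1+z2| = 11.3534 ≤ |z1|+|z2| = 13.5154 (verified)


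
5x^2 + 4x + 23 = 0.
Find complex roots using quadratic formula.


disc = 4^2 - 4*5*23 = 16 - 460 = -444
sqrt(|disc|) = sqrt(444) = 21.0713
Real part = -4/(2*5) = -0.4000
Imag part = 21.0713/(2*5) = 2.1071

-0.4000 ± 2.1071i


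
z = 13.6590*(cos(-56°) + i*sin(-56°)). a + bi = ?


a = 13.6590*cos(-56°) = 13.6590*0.55919 = 7.6380
b = 13.6590*sin(-56°) = 13.6590*(-0.829038) = -11.3238

7.6380 - 11.3238i


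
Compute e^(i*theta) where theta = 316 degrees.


cos(316°) = 0.7193
sin(316°) = -0.6947

e^(i*316°) = 0.7193 - 0.6947i


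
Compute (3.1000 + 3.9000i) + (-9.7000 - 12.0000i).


Real: 3.1 - 9.7 = -6.6
Imag: 3.9 - 12 = -8.1

-6.6000 - 8.1000i


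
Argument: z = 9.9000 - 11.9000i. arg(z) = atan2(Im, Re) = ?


Re = 9.9, Im = -11.9
arg = atan2(-11.9, 9.9) = -50.2418 degrees

arg(z) = -50.2418 degrees


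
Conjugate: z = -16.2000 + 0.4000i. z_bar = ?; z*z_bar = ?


z_bar = -16.2000 - 0.4000i
z*z_bar = (-16.2)^2 + 0.4^2 = 262.44 + 0.16 = 262.6

z_bar = -16.2000 - 0.4000i, z*z_bar = 262.6


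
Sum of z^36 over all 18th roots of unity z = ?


The roots are w_k = w^k with w = e^(2*pi*i/18), and (w^k)^36 = (w^36)^k.
So S = 1 + u + u^2 + ... + u^(17) with u = w^36.
36 = 2*18 + 0, so 36 is a multiple of 18 and u = (w^18)^2 = 1.
Every one of the 18 terms equals 1: S = 18

S = 18


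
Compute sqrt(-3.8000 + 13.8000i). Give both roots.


|z| = sqrt(14.44+190.44) = 14.3136
sqrt((|z|+a)/2) = sqrt((14.3136+(-3.8))/2) = sqrt(5.2568) = 2.2928
sqrt((|z|-a)/2) = sqrt((14.3136-(-3.8))/2) = sqrt(9.0568) = 3.0095

±(2.2928 + 3.0095i) i.e. 2.2928 + 3.0095i and -2.2928 - 3.0095i


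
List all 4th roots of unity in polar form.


The 4th roots of unity are cis(360k/4°) for k=0..3
Angle step = 360/4 = 90°
Primitive root: cis(90°)
Primitive root = 0 + 1.0000i

4 roots at angles: 0°, 90°, 180°, 270°


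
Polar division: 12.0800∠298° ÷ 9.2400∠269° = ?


r = 12.0800 / 9.2400 = 1.3074
theta = 298° - 269° = 29° = 29° (mod 360)

1.3074 cis(29°)
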